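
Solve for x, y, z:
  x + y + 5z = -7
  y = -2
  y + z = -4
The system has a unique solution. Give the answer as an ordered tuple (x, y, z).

Form the augmented matrix and row-reduce:
  [ 1  1  5  |  -7 ]
  [ 0  1  0  |  -2 ]
  [ 0  1  1  |  -4 ]
r3 := r3 − r2
  [ 1  1  5  |  -7 ]
  [ 0  1  0  |  -2 ]
  [ 0  0  1  |  -2 ]
r1 := r1 − 5·r3
  [ 1  1  0  |   3 ]
  [ 0  1  0  |  -2 ]
  [ 0  0  1  |  -2 ]
r1 := r1 − r2
  [ 1  0  0  |   5 ]
  [ 0  1  0  |  -2 ]
  [ 0  0  1  |  -2 ]
Reading off the last column: x = 5, y = -2, z = -2.

(5, -2, -2)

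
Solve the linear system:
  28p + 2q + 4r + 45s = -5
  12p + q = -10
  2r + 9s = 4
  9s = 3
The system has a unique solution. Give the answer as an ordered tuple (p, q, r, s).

(-1/2, -4, 1/2, 1/3)

Form the augmented matrix and row-reduce:
  [ 28  2  4  45  |   -5 ]
  [ 12  1  0   0  |  -10 ]
  [  0  0  2   9  |    4 ]
  [  0  0  0   9  |    3 ]
Multiply R1 by 1/28.
  [  1  1/14  1/7  45/28  |  -5/28 ]
  [ 12     1    0      0  |    -10 ]
  [  0     0    2      9  |      4 ]
  [  0     0    0      9  |      3 ]
Subtract 12 times R1 from R2.
  [ 1  1/14    1/7   45/28  |  -5/28 ]
  [ 0   1/7  -12/7  -135/7  |  -55/7 ]
  [ 0     0      2       9  |      4 ]
  [ 0     0      0       9  |      3 ]
Multiply R2 by 7.
  [ 1  1/14  1/7  45/28  |  -5/28 ]
  [ 0     1  -12   -135  |    -55 ]
  [ 0     0    2      9  |      4 ]
  [ 0     0    0      9  |      3 ]
Multiply R3 by 1/2.
  [ 1  1/14  1/7  45/28  |  -5/28 ]
  [ 0     1  -12   -135  |    -55 ]
  [ 0     0    1    9/2  |      2 ]
  [ 0     0    0      9  |      3 ]
Multiply R4 by 1/9.
  [ 1  1/14  1/7  45/28  |  -5/28 ]
  [ 0     1  -12   -135  |    -55 ]
  [ 0     0    1    9/2  |      2 ]
  [ 0     0    0      1  |    1/3 ]
Subtract 9/2 times R4 from R3.
  [ 1  1/14  1/7  45/28  |  -5/28 ]
  [ 0     1  -12   -135  |    -55 ]
  [ 0     0    1      0  |    1/2 ]
  [ 0     0    0      1  |    1/3 ]
Add 135 times R4 to R2.
  [ 1  1/14  1/7  45/28  |  -5/28 ]
  [ 0     1  -12      0  |    -10 ]
  [ 0     0    1      0  |    1/2 ]
  [ 0     0    0      1  |    1/3 ]
Subtract 45/28 times R4 from R1.
  [ 1  1/14  1/7  0  |  -5/7 ]
  [ 0     1  -12  0  |   -10 ]
  [ 0     0    1  0  |   1/2 ]
  [ 0     0    0  1  |   1/3 ]
Add 12 times R3 to R2.
  [ 1  1/14  1/7  0  |  -5/7 ]
  [ 0     1    0  0  |    -4 ]
  [ 0     0    1  0  |   1/2 ]
  [ 0     0    0  1  |   1/3 ]
Subtract 1/7 times R3 from R1.
  [ 1  1/14  0  0  |  -11/14 ]
  [ 0     1  0  0  |      -4 ]
  [ 0     0  1  0  |     1/2 ]
  [ 0     0  0  1  |     1/3 ]
Subtract 1/14 times R2 from R1.
  [ 1  0  0  0  |  -1/2 ]
  [ 0  1  0  0  |    -4 ]
  [ 0  0  1  0  |   1/2 ]
  [ 0  0  0  1  |   1/3 ]
Reading off the last column: p = -1/2, q = -4, r = 1/2, s = 1/3.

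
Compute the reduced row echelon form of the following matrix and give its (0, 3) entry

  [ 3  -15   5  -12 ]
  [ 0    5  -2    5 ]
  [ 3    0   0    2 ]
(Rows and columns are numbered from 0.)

2/3

R1 → 1/3·R1
R3 → R3 − 3·R1
R2 → 1/5·R2
R3 → R3 − 15·R2
R2 → R2 + 2/5·R3
R1 → R1 − 5/3·R3
R1 → R1 + 5·R2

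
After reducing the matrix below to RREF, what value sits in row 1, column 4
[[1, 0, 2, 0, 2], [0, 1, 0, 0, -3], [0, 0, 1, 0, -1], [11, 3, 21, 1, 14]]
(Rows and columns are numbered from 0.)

-3

R4 → R4 − 11·R1
  [ 1  0   2  0   2 ]
  [ 0  1   0  0  -3 ]
  [ 0  0   1  0  -1 ]
  [ 0  3  -1  1  -8 ]
R4 → R4 − 3·R2
  [ 1  0   2  0   2 ]
  [ 0  1   0  0  -3 ]
  [ 0  0   1  0  -1 ]
  [ 0  0  -1  1   1 ]
R4 → R4 + R3
  [ 1  0  2  0   2 ]
  [ 0  1  0  0  -3 ]
  [ 0  0  1  0  -1 ]
  [ 0  0  0  1   0 ]
R1 → R1 − 2·R3
  [ 1  0  0  0   4 ]
  [ 0  1  0  0  -3 ]
  [ 0  0  1  0  -1 ]
  [ 0  0  0  1   0 ]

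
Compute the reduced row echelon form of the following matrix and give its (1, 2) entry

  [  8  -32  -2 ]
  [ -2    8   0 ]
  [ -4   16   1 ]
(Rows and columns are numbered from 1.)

-4

Multiply R1 by 1/8.
Add 2 times R1 to R2.
Add 4 times R1 to R3.
Multiply R2 by -2.
Add 1/4 times R2 to R1.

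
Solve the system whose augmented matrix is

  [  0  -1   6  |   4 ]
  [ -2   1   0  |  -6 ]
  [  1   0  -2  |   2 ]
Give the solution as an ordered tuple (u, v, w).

(4, 2, 1)

R1 <-> R2
  [ -2   1   0  |  -6 ]
  [  0  -1   6  |   4 ]
  [  1   0  -2  |   2 ]
R1 ← -1/2·R1
  [ 1  -1/2   0  |  3 ]
  [ 0    -1   6  |  4 ]
  [ 1     0  -2  |  2 ]
R3 ← R3 − R1
  [ 1  -1/2   0  |   3 ]
  [ 0    -1   6  |   4 ]
  [ 0   1/2  -2  |  -1 ]
R2 ← -1·R2
  [ 1  -1/2   0  |   3 ]
  [ 0     1  -6  |  -4 ]
  [ 0   1/2  -2  |  -1 ]
R3 ← R3 − 1/2·R2
  [ 1  -1/2   0  |   3 ]
  [ 0     1  -6  |  -4 ]
  [ 0     0   1  |   1 ]
R2 ← R2 + 6·R3
  [ 1  -1/2  0  |  3 ]
  [ 0     1  0  |  2 ]
  [ 0     0  1  |  1 ]
R1 ← R1 + 1/2·R2
  [ 1  0  0  |  4 ]
  [ 0  1  0  |  2 ]
  [ 0  0  1  |  1 ]
Reading off the last column: u = 4, v = 2, w = 1.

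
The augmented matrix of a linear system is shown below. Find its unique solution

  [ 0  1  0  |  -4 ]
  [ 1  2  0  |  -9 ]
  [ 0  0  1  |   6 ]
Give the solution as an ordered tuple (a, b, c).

(-1, -4, 6)

R1 <-> R2
R1 → R1 − 2·R2
Reading off the last column: a = -1, b = -4, c = 6.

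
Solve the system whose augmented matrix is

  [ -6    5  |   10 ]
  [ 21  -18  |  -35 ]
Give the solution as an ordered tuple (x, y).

(-5/3, 0)

ρ1 -> -1/6·ρ1
  [  1  -5/6  |  -5/3 ]
  [ 21   -18  |   -35 ]
ρ2 -> ρ2 − 21·ρ1
  [ 1  -5/6  |  -5/3 ]
  [ 0  -1/2  |     0 ]
ρ2 -> -2·ρ2
  [ 1  -5/6  |  -5/3 ]
  [ 0     1  |     0 ]
ρ1 -> ρ1 + 5/6·ρ2
  [ 1  0  |  -5/3 ]
  [ 0  1  |     0 ]
Reading off the last column: x = -5/3, y = 0.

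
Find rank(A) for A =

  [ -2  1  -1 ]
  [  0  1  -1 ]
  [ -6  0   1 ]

rank = 3

R1 -> -1/2·R1
  [  1  -1/2  1/2 ]
  [  0     1   -1 ]
  [ -6     0    1 ]
R3 -> R3 + 6·R1
  [ 1  -1/2  1/2 ]
  [ 0     1   -1 ]
  [ 0    -3    4 ]
R3 -> R3 + 3·R2
  [ 1  -1/2  1/2 ]
  [ 0     1   -1 ]
  [ 0     0    1 ]
R2 -> R2 + R3
  [ 1  -1/2  1/2 ]
  [ 0     1    0 ]
  [ 0     0    1 ]
R1 -> R1 − 1/2·R3
  [ 1  -1/2  0 ]
  [ 0     1  0 ]
  [ 0     0  1 ]
R1 -> R1 + 1/2·R2
  [ 1  0  0 ]
  [ 0  1  0 ]
  [ 0  0  1 ]
The reduced form has 3 nonzero rows.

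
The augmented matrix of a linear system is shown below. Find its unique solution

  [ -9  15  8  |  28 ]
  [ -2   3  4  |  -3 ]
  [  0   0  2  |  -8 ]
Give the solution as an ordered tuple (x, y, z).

ρ1 ← -1/9·ρ1
  [  1  -5/3  -8/9  |  -28/9 ]
  [ -2     3     4  |     -3 ]
  [  0     0     2  |     -8 ]
ρ2 ← ρ2 + 2·ρ1
  [ 1  -5/3  -8/9  |  -28/9 ]
  [ 0  -1/3  20/9  |  -83/9 ]
  [ 0     0     2  |     -8 ]
ρ2 ← -3·ρ2
  [ 1  -5/3   -8/9  |  -28/9 ]
  [ 0     1  -20/3  |   83/3 ]
  [ 0     0      2  |     -8 ]
ρ3 ← 1/2·ρ3
  [ 1  -5/3   -8/9  |  -28/9 ]
  [ 0     1  -20/3  |   83/3 ]
  [ 0     0      1  |     -4 ]
ρ2 ← ρ2 + 20/3·ρ3
  [ 1  -5/3  -8/9  |  -28/9 ]
  [ 0     1     0  |      1 ]
  [ 0     0     1  |     -4 ]
ρ1 ← ρ1 + 8/9·ρ3
  [ 1  -5/3  0  |  -20/3 ]
  [ 0     1  0  |      1 ]
  [ 0     0  1  |     -4 ]
ρ1 ← ρ1 + 5/3·ρ2
  [ 1  0  0  |  -5 ]
  [ 0  1  0  |   1 ]
  [ 0  0  1  |  -4 ]
Reading off the last column: x = -5, y = 1, z = -4.

(-5, 1, -4)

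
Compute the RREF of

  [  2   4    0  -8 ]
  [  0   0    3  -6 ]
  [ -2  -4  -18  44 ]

R1 → 1/2·R1
  [  1   2    0  -4 ]
  [  0   0    3  -6 ]
  [ -2  -4  -18  44 ]
R3 → R3 + 2·R1
  [ 1  2    0  -4 ]
  [ 0  0    3  -6 ]
  [ 0  0  -18  36 ]
R2 → 1/3·R2
  [ 1  2    0  -4 ]
  [ 0  0    1  -2 ]
  [ 0  0  -18  36 ]
R3 → R3 + 18·R2
  [ 1  2  0  -4 ]
  [ 0  0  1  -2 ]
  [ 0  0  0   0 ]

[[1, 2, 0, -4], [0, 0, 1, -2], [0, 0, 0, 0]]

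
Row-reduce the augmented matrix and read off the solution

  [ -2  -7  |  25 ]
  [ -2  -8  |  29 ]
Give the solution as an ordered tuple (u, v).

R1 → -1/2·R1
  [  1  7/2  |  -25/2 ]
  [ -2   -8  |     29 ]
R2 → R2 + 2·R1
  [ 1  7/2  |  -25/2 ]
  [ 0   -1  |      4 ]
R2 → -1·R2
  [ 1  7/2  |  -25/2 ]
  [ 0    1  |     -4 ]
R1 → R1 − 7/2·R2
  [ 1  0  |  3/2 ]
  [ 0  1  |   -4 ]
Reading off the last column: u = 3/2, v = -4.

(3/2, -4)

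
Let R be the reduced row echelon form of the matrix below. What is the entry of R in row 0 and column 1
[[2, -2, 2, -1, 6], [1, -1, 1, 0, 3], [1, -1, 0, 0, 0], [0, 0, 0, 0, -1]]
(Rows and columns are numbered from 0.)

R1 := 1/2·R1
  [ 1  -1  1  -1/2   3 ]
  [ 1  -1  1     0   3 ]
  [ 1  -1  0     0   0 ]
  [ 0   0  0     0  -1 ]
R2 := R2 − R1
  [ 1  -1  1  -1/2   3 ]
  [ 0   0  0   1/2   0 ]
  [ 1  -1  0     0   0 ]
  [ 0   0  0     0  -1 ]
R3 := R3 − R1
  [ 1  -1   1  -1/2   3 ]
  [ 0   0   0   1/2   0 ]
  [ 0   0  -1   1/2  -3 ]
  [ 0   0   0     0  -1 ]
R2 <-> R3
  [ 1  -1   1  -1/2   3 ]
  [ 0   0  -1   1/2  -3 ]
  [ 0   0   0   1/2   0 ]
  [ 0   0   0     0  -1 ]
R2 := -1·R2
  [ 1  -1  1  -1/2   3 ]
  [ 0   0  1  -1/2   3 ]
  [ 0   0  0   1/2   0 ]
  [ 0   0  0     0  -1 ]
R3 := 2·R3
  [ 1  -1  1  -1/2   3 ]
  [ 0   0  1  -1/2   3 ]
  [ 0   0  0     1   0 ]
  [ 0   0  0     0  -1 ]
R4 := -1·R4
  [ 1  -1  1  -1/2  3 ]
  [ 0   0  1  -1/2  3 ]
  [ 0   0  0     1  0 ]
  [ 0   0  0     0  1 ]
R2 := R2 − 3·R4
  [ 1  -1  1  -1/2  3 ]
  [ 0   0  1  -1/2  0 ]
  [ 0   0  0     1  0 ]
  [ 0   0  0     0  1 ]
R1 := R1 − 3·R4
  [ 1  -1  1  -1/2  0 ]
  [ 0   0  1  -1/2  0 ]
  [ 0   0  0     1  0 ]
  [ 0   0  0     0  1 ]
R2 := R2 + 1/2·R3
  [ 1  -1  1  -1/2  0 ]
  [ 0   0  1     0  0 ]
  [ 0   0  0     1  0 ]
  [ 0   0  0     0  1 ]
R1 := R1 + 1/2·R3
  [ 1  -1  1  0  0 ]
  [ 0   0  1  0  0 ]
  [ 0   0  0  1  0 ]
  [ 0   0  0  0  1 ]
R1 := R1 − R2
  [ 1  -1  0  0  0 ]
  [ 0   0  1  0  0 ]
  [ 0   0  0  1  0 ]
  [ 0   0  0  0  1 ]

-1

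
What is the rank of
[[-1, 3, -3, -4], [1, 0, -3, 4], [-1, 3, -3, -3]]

rank = 3

Multiply r1 by -1.
  [  1  -3   3   4 ]
  [  1   0  -3   4 ]
  [ -1   3  -3  -3 ]
Subtract r1 from r2.
  [  1  -3   3   4 ]
  [  0   3  -6   0 ]
  [ -1   3  -3  -3 ]
Add r1 to r3.
  [ 1  -3   3  4 ]
  [ 0   3  -6  0 ]
  [ 0   0   0  1 ]
Multiply r2 by 1/3.
  [ 1  -3   3  4 ]
  [ 0   1  -2  0 ]
  [ 0   0   0  1 ]
Subtract 4 times r3 from r1.
  [ 1  -3   3  0 ]
  [ 0   1  -2  0 ]
  [ 0   0   0  1 ]
Add 3 times r2 to r1.
  [ 1  0  -3  0 ]
  [ 0  1  -2  0 ]
  [ 0  0   0  1 ]
The reduced form has 3 nonzero rows.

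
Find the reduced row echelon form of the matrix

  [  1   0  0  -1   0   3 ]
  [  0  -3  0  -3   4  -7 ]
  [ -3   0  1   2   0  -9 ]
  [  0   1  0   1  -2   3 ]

Add 3 times R1 to R3.
  [ 1   0  0  -1   0   3 ]
  [ 0  -3  0  -3   4  -7 ]
  [ 0   0  1  -1   0   0 ]
  [ 0   1  0   1  -2   3 ]
Multiply R2 by -1/3.
  [ 1  0  0  -1     0    3 ]
  [ 0  1  0   1  -4/3  7/3 ]
  [ 0  0  1  -1     0    0 ]
  [ 0  1  0   1    -2    3 ]
Subtract R2 from R4.
  [ 1  0  0  -1     0    3 ]
  [ 0  1  0   1  -4/3  7/3 ]
  [ 0  0  1  -1     0    0 ]
  [ 0  0  0   0  -2/3  2/3 ]
Multiply R4 by -3/2.
  [ 1  0  0  -1     0    3 ]
  [ 0  1  0   1  -4/3  7/3 ]
  [ 0  0  1  -1     0    0 ]
  [ 0  0  0   0     1   -1 ]
Add 4/3 times R4 to R2.
  [ 1  0  0  -1  0   3 ]
  [ 0  1  0   1  0   1 ]
  [ 0  0  1  -1  0   0 ]
  [ 0  0  0   0  1  -1 ]

[[1, 0, 0, -1, 0, 3], [0, 1, 0, 1, 0, 1], [0, 0, 1, -1, 0, 0], [0, 0, 0, 0, 1, -1]]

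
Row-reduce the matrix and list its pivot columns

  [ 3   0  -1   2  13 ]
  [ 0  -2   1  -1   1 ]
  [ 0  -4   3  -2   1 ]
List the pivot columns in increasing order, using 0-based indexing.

R1 -> 1/3·R1
  [ 1   0  -1/3  2/3  13/3 ]
  [ 0  -2     1   -1     1 ]
  [ 0  -4     3   -2     1 ]
R2 -> -1/2·R2
  [ 1   0  -1/3  2/3  13/3 ]
  [ 0   1  -1/2  1/2  -1/2 ]
  [ 0  -4     3   -2     1 ]
R3 -> R3 + 4·R2
  [ 1  0  -1/3  2/3  13/3 ]
  [ 0  1  -1/2  1/2  -1/2 ]
  [ 0  0     1    0    -1 ]
R2 -> R2 + 1/2·R3
  [ 1  0  -1/3  2/3  13/3 ]
  [ 0  1     0  1/2    -1 ]
  [ 0  0     1    0    -1 ]
R1 -> R1 + 1/3·R3
  [ 1  0  0  2/3   4 ]
  [ 0  1  0  1/2  -1 ]
  [ 0  0  1    0  -1 ]
Pivot columns are the columns containing a leading 1.

0, 1, 2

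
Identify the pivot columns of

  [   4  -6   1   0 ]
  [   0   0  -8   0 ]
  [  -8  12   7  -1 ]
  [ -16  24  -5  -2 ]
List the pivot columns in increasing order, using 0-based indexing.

0, 2, 3

r1 ← 1/4·r1
  [   1  -3/2  1/4   0 ]
  [   0     0   -8   0 ]
  [  -8    12    7  -1 ]
  [ -16    24   -5  -2 ]
r3 ← r3 + 8·r1
  [   1  -3/2  1/4   0 ]
  [   0     0   -8   0 ]
  [   0     0    9  -1 ]
  [ -16    24   -5  -2 ]
r4 ← r4 + 16·r1
  [ 1  -3/2  1/4   0 ]
  [ 0     0   -8   0 ]
  [ 0     0    9  -1 ]
  [ 0     0   -1  -2 ]
r2 ← -1/8·r2
  [ 1  -3/2  1/4   0 ]
  [ 0     0    1   0 ]
  [ 0     0    9  -1 ]
  [ 0     0   -1  -2 ]
r3 ← r3 − 9·r2
  [ 1  -3/2  1/4   0 ]
  [ 0     0    1   0 ]
  [ 0     0    0  -1 ]
  [ 0     0   -1  -2 ]
r4 ← r4 + r2
  [ 1  -3/2  1/4   0 ]
  [ 0     0    1   0 ]
  [ 0     0    0  -1 ]
  [ 0     0    0  -2 ]
r3 ← -1·r3
  [ 1  -3/2  1/4   0 ]
  [ 0     0    1   0 ]
  [ 0     0    0   1 ]
  [ 0     0    0  -2 ]
r4 ← r4 + 2·r3
  [ 1  -3/2  1/4  0 ]
  [ 0     0    1  0 ]
  [ 0     0    0  1 ]
  [ 0     0    0  0 ]
r1 ← r1 − 1/4·r2
  [ 1  -3/2  0  0 ]
  [ 0     0  1  0 ]
  [ 0     0  0  1 ]
  [ 0     0  0  0 ]
Pivot columns are the columns containing a leading 1.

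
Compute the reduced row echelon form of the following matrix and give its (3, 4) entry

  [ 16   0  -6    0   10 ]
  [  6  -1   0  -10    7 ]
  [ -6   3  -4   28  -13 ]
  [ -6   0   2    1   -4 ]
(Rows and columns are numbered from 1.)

-4

Multiply R1 by 1/16.
  [  1   0  -3/8    0  5/8 ]
  [  6  -1     0  -10    7 ]
  [ -6   3    -4   28  -13 ]
  [ -6   0     2    1   -4 ]
Subtract 6 times R1 from R2.
  [  1   0  -3/8    0   5/8 ]
  [  0  -1   9/4  -10  13/4 ]
  [ -6   3    -4   28   -13 ]
  [ -6   0     2    1    -4 ]
Add 6 times R1 to R3.
  [  1   0   -3/8    0    5/8 ]
  [  0  -1    9/4  -10   13/4 ]
  [  0   3  -25/4   28  -37/4 ]
  [ -6   0      2    1     -4 ]
Add 6 times R1 to R4.
  [ 1   0   -3/8    0    5/8 ]
  [ 0  -1    9/4  -10   13/4 ]
  [ 0   3  -25/4   28  -37/4 ]
  [ 0   0   -1/4    1   -1/4 ]
Multiply R2 by -1.
  [ 1  0   -3/8   0    5/8 ]
  [ 0  1   -9/4  10  -13/4 ]
  [ 0  3  -25/4  28  -37/4 ]
  [ 0  0   -1/4   1   -1/4 ]
Subtract 3 times R2 from R3.
  [ 1  0  -3/8   0    5/8 ]
  [ 0  1  -9/4  10  -13/4 ]
  [ 0  0   1/2  -2    1/2 ]
  [ 0  0  -1/4   1   -1/4 ]
Multiply R3 by 2.
  [ 1  0  -3/8   0    5/8 ]
  [ 0  1  -9/4  10  -13/4 ]
  [ 0  0     1  -4      1 ]
  [ 0  0  -1/4   1   -1/4 ]
Add 1/4 times R3 to R4.
  [ 1  0  -3/8   0    5/8 ]
  [ 0  1  -9/4  10  -13/4 ]
  [ 0  0     1  -4      1 ]
  [ 0  0     0   0      0 ]
Add 9/4 times R3 to R2.
  [ 1  0  -3/8   0  5/8 ]
  [ 0  1     0   1   -1 ]
  [ 0  0     1  -4    1 ]
  [ 0  0     0   0    0 ]
Add 3/8 times R3 to R1.
  [ 1  0  0  -3/2   1 ]
  [ 0  1  0     1  -1 ]
  [ 0  0  1    -4   1 ]
  [ 0  0  0     0   0 ]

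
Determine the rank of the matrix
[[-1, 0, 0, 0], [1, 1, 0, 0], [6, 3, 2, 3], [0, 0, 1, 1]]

rank = 4

ρ1 := -1·ρ1
ρ2 := ρ2 − ρ1
ρ3 := ρ3 − 6·ρ1
ρ3 := ρ3 − 3·ρ2
ρ3 := 1/2·ρ3
ρ4 := ρ4 − ρ3
ρ4 := -2·ρ4
ρ3 := ρ3 − 3/2·ρ4
The reduced form has 4 nonzero rows.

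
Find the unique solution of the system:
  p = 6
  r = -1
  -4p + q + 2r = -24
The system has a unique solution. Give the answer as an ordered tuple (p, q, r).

(6, 2, -1)

Form the augmented matrix and row-reduce:
  [  1  0  0  |    6 ]
  [  0  0  1  |   -1 ]
  [ -4  1  2  |  -24 ]
ρ3 → ρ3 + 4·ρ1
ρ2 <-> ρ3
ρ2 → ρ2 − 2·ρ3
Reading off the last column: p = 6, q = 2, r = -1.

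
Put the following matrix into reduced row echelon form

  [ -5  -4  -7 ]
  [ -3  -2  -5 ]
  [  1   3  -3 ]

[[1, 0, 3], [0, 1, -2], [0, 0, 0]]

ρ1 -> -1/5·ρ1
  [  1  4/5  7/5 ]
  [ -3   -2   -5 ]
  [  1    3   -3 ]
ρ2 -> ρ2 + 3·ρ1
  [ 1  4/5   7/5 ]
  [ 0  2/5  -4/5 ]
  [ 1    3    -3 ]
ρ3 -> ρ3 − ρ1
  [ 1   4/5    7/5 ]
  [ 0   2/5   -4/5 ]
  [ 0  11/5  -22/5 ]
ρ2 -> 5/2·ρ2
  [ 1   4/5    7/5 ]
  [ 0     1     -2 ]
  [ 0  11/5  -22/5 ]
ρ3 -> ρ3 − 11/5·ρ2
  [ 1  4/5  7/5 ]
  [ 0    1   -2 ]
  [ 0    0    0 ]
ρ1 -> ρ1 − 4/5·ρ2
  [ 1  0   3 ]
  [ 0  1  -2 ]
  [ 0  0   0 ]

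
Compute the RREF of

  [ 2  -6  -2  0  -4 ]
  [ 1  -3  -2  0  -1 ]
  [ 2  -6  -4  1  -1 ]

R1 -> 1/2·R1
  [ 1  -3  -1  0  -2 ]
  [ 1  -3  -2  0  -1 ]
  [ 2  -6  -4  1  -1 ]
R2 -> R2 − R1
  [ 1  -3  -1  0  -2 ]
  [ 0   0  -1  0   1 ]
  [ 2  -6  -4  1  -1 ]
R3 -> R3 − 2·R1
  [ 1  -3  -1  0  -2 ]
  [ 0   0  -1  0   1 ]
  [ 0   0  -2  1   3 ]
R2 -> -1·R2
  [ 1  -3  -1  0  -2 ]
  [ 0   0   1  0  -1 ]
  [ 0   0  -2  1   3 ]
R3 -> R3 + 2·R2
  [ 1  -3  -1  0  -2 ]
  [ 0   0   1  0  -1 ]
  [ 0   0   0  1   1 ]
R1 -> R1 + R2
  [ 1  -3  0  0  -3 ]
  [ 0   0  1  0  -1 ]
  [ 0   0  0  1   1 ]

[[1, -3, 0, 0, -3], [0, 0, 1, 0, -1], [0, 0, 0, 1, 1]]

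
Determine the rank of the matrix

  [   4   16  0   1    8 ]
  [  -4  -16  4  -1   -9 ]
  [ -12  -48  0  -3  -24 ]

rank = 2

R1 -> 1/4·R1
  [   1    4  0  1/4    2 ]
  [  -4  -16  4   -1   -9 ]
  [ -12  -48  0   -3  -24 ]
R2 -> R2 + 4·R1
  [   1    4  0  1/4    2 ]
  [   0    0  4    0   -1 ]
  [ -12  -48  0   -3  -24 ]
R3 -> R3 + 12·R1
  [ 1  4  0  1/4   2 ]
  [ 0  0  4    0  -1 ]
  [ 0  0  0    0   0 ]
R2 -> 1/4·R2
  [ 1  4  0  1/4     2 ]
  [ 0  0  1    0  -1/4 ]
  [ 0  0  0    0     0 ]
The reduced form has 2 nonzero rows.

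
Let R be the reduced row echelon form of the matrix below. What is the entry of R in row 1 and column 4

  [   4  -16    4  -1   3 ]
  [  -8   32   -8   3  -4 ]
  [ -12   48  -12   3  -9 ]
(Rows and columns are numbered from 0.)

2

r1 -> 1/4·r1
  [   1  -4    1  -1/4  3/4 ]
  [  -8  32   -8     3   -4 ]
  [ -12  48  -12     3   -9 ]
r2 -> r2 + 8·r1
  [   1  -4    1  -1/4  3/4 ]
  [   0   0    0     1    2 ]
  [ -12  48  -12     3   -9 ]
r3 -> r3 + 12·r1
  [ 1  -4  1  -1/4  3/4 ]
  [ 0   0  0     1    2 ]
  [ 0   0  0     0    0 ]
r1 -> r1 + 1/4·r2
  [ 1  -4  1  0  5/4 ]
  [ 0   0  0  1    2 ]
  [ 0   0  0  0    0 ]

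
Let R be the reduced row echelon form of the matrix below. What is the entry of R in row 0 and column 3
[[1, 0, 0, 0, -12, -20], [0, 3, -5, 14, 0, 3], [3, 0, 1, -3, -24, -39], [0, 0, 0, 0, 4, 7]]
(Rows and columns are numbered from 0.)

ρ3 ← ρ3 − 3·ρ1
  [ 1  0   0   0  -12  -20 ]
  [ 0  3  -5  14    0    3 ]
  [ 0  0   1  -3   12   21 ]
  [ 0  0   0   0    4    7 ]
ρ2 ← 1/3·ρ2
  [ 1  0     0     0  -12  -20 ]
  [ 0  1  -5/3  14/3    0    1 ]
  [ 0  0     1    -3   12   21 ]
  [ 0  0     0     0    4    7 ]
ρ4 ← 1/4·ρ4
  [ 1  0     0     0  -12  -20 ]
  [ 0  1  -5/3  14/3    0    1 ]
  [ 0  0     1    -3   12   21 ]
  [ 0  0     0     0    1  7/4 ]
ρ3 ← ρ3 − 12·ρ4
  [ 1  0     0     0  -12  -20 ]
  [ 0  1  -5/3  14/3    0    1 ]
  [ 0  0     1    -3    0    0 ]
  [ 0  0     0     0    1  7/4 ]
ρ1 ← ρ1 + 12·ρ4
  [ 1  0     0     0  0    1 ]
  [ 0  1  -5/3  14/3  0    1 ]
  [ 0  0     1    -3  0    0 ]
  [ 0  0     0     0  1  7/4 ]
ρ2 ← ρ2 + 5/3·ρ3
  [ 1  0  0     0  0    1 ]
  [ 0  1  0  -1/3  0    1 ]
  [ 0  0  1    -3  0    0 ]
  [ 0  0  0     0  1  7/4 ]

0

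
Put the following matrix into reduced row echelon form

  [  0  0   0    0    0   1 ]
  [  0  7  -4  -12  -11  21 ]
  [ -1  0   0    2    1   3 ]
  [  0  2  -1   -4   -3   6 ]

[[1, 0, 0, -2, -1, 0], [0, 1, 0, -4, -1, 0], [0, 0, 1, -4, 1, 0], [0, 0, 0, 0, 0, 1]]

R1 <=> R3
R1 -> -1·R1
R2 -> 1/7·R2
R4 -> R4 − 2·R2
R3 <=> R4
R3 -> 7·R3
R2 -> R2 − 3·R4
R1 -> R1 + 3·R4
R2 -> R2 + 4/7·R3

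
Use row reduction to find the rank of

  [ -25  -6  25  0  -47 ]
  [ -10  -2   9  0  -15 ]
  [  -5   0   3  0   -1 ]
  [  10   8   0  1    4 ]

r1 := -1/25·r1
  [   1  6/25  -1  0  47/25 ]
  [ -10    -2   9  0    -15 ]
  [  -5     0   3  0     -1 ]
  [  10     8   0  1      4 ]
r2 := r2 + 10·r1
  [  1  6/25  -1  0  47/25 ]
  [  0   2/5  -1  0   19/5 ]
  [ -5     0   3  0     -1 ]
  [ 10     8   0  1      4 ]
r3 := r3 + 5·r1
  [  1  6/25  -1  0  47/25 ]
  [  0   2/5  -1  0   19/5 ]
  [  0   6/5  -2  0   42/5 ]
  [ 10     8   0  1      4 ]
r4 := r4 − 10·r1
  [ 1  6/25  -1  0  47/25 ]
  [ 0   2/5  -1  0   19/5 ]
  [ 0   6/5  -2  0   42/5 ]
  [ 0  28/5  10  1  -74/5 ]
r2 := 5/2·r2
  [ 1  6/25    -1  0  47/25 ]
  [ 0     1  -5/2  0   19/2 ]
  [ 0   6/5    -2  0   42/5 ]
  [ 0  28/5    10  1  -74/5 ]
r3 := r3 − 6/5·r2
  [ 1  6/25    -1  0  47/25 ]
  [ 0     1  -5/2  0   19/2 ]
  [ 0     0     1  0     -3 ]
  [ 0  28/5    10  1  -74/5 ]
r4 := r4 − 28/5·r2
  [ 1  6/25    -1  0  47/25 ]
  [ 0     1  -5/2  0   19/2 ]
  [ 0     0     1  0     -3 ]
  [ 0     0    24  1    -68 ]
r4 := r4 − 24·r3
  [ 1  6/25    -1  0  47/25 ]
  [ 0     1  -5/2  0   19/2 ]
  [ 0     0     1  0     -3 ]
  [ 0     0     0  1      4 ]
r2 := r2 + 5/2·r3
  [ 1  6/25  -1  0  47/25 ]
  [ 0     1   0  0      2 ]
  [ 0     0   1  0     -3 ]
  [ 0     0   0  1      4 ]
r1 := r1 + r3
  [ 1  6/25  0  0  -28/25 ]
  [ 0     1  0  0       2 ]
  [ 0     0  1  0      -3 ]
  [ 0     0  0  1       4 ]
r1 := r1 − 6/25·r2
  [ 1  0  0  0  -8/5 ]
  [ 0  1  0  0     2 ]
  [ 0  0  1  0    -3 ]
  [ 0  0  0  1     4 ]
The reduced form has 4 nonzero rows.

rank = 4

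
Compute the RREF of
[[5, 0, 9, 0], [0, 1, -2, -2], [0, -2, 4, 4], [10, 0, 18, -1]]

Multiply R1 by 1/5.
Subtract 10 times R1 from R4.
Add 2 times R2 to R3.
Swap R3 and R4.
Multiply R3 by -1.
Add 2 times R3 to R2.

[[1, 0, 9/5, 0], [0, 1, -2, 0], [0, 0, 0, 1], [0, 0, 0, 0]]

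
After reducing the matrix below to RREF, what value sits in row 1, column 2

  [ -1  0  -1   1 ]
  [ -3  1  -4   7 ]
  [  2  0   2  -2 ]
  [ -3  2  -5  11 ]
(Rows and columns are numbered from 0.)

R1 ← -1·R1
  [  1  0   1  -1 ]
  [ -3  1  -4   7 ]
  [  2  0   2  -2 ]
  [ -3  2  -5  11 ]
R2 ← R2 + 3·R1
  [  1  0   1  -1 ]
  [  0  1  -1   4 ]
  [  2  0   2  -2 ]
  [ -3  2  -5  11 ]
R3 ← R3 − 2·R1
  [  1  0   1  -1 ]
  [  0  1  -1   4 ]
  [  0  0   0   0 ]
  [ -3  2  -5  11 ]
R4 ← R4 + 3·R1
  [ 1  0   1  -1 ]
  [ 0  1  -1   4 ]
  [ 0  0   0   0 ]
  [ 0  2  -2   8 ]
R4 ← R4 − 2·R2
  [ 1  0   1  -1 ]
  [ 0  1  -1   4 ]
  [ 0  0   0   0 ]
  [ 0  0   0   0 ]

-1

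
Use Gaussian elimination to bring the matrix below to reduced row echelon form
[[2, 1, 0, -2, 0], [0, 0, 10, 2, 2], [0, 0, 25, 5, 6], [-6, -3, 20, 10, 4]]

ρ1 ← 1/2·ρ1
  [  1  1/2   0  -1  0 ]
  [  0    0  10   2  2 ]
  [  0    0  25   5  6 ]
  [ -6   -3  20  10  4 ]
ρ4 ← ρ4 + 6·ρ1
  [ 1  1/2   0  -1  0 ]
  [ 0    0  10   2  2 ]
  [ 0    0  25   5  6 ]
  [ 0    0  20   4  4 ]
ρ2 ← 1/10·ρ2
  [ 1  1/2   0   -1    0 ]
  [ 0    0   1  1/5  1/5 ]
  [ 0    0  25    5    6 ]
  [ 0    0  20    4    4 ]
ρ3 ← ρ3 − 25·ρ2
  [ 1  1/2   0   -1    0 ]
  [ 0    0   1  1/5  1/5 ]
  [ 0    0   0    0    1 ]
  [ 0    0  20    4    4 ]
ρ4 ← ρ4 − 20·ρ2
  [ 1  1/2  0   -1    0 ]
  [ 0    0  1  1/5  1/5 ]
  [ 0    0  0    0    1 ]
  [ 0    0  0    0    0 ]
ρ2 ← ρ2 − 1/5·ρ3
  [ 1  1/2  0   -1  0 ]
  [ 0    0  1  1/5  0 ]
  [ 0    0  0    0  1 ]
  [ 0    0  0    0  0 ]

[[1, 1/2, 0, -1, 0], [0, 0, 1, 1/5, 0], [0, 0, 0, 0, 1], [0, 0, 0, 0, 0]]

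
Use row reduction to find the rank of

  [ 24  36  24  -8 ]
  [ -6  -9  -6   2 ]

rank = 1

R1 ← 1/24·R1
R2 ← R2 + 6·R1
The reduced form has 1 nonzero row.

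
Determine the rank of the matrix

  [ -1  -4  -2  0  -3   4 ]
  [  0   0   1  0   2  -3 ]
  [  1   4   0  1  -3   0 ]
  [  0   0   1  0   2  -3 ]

rank = 3

R1 -> -1·R1
  [ 1  4  2  0   3  -4 ]
  [ 0  0  1  0   2  -3 ]
  [ 1  4  0  1  -3   0 ]
  [ 0  0  1  0   2  -3 ]
R3 -> R3 − R1
  [ 1  4   2  0   3  -4 ]
  [ 0  0   1  0   2  -3 ]
  [ 0  0  -2  1  -6   4 ]
  [ 0  0   1  0   2  -3 ]
R3 -> R3 + 2·R2
  [ 1  4  2  0   3  -4 ]
  [ 0  0  1  0   2  -3 ]
  [ 0  0  0  1  -2  -2 ]
  [ 0  0  1  0   2  -3 ]
R4 -> R4 − R2
  [ 1  4  2  0   3  -4 ]
  [ 0  0  1  0   2  -3 ]
  [ 0  0  0  1  -2  -2 ]
  [ 0  0  0  0   0   0 ]
R1 -> R1 − 2·R2
  [ 1  4  0  0  -1   2 ]
  [ 0  0  1  0   2  -3 ]
  [ 0  0  0  1  -2  -2 ]
  [ 0  0  0  0   0   0 ]
The reduced form has 3 nonzero rows.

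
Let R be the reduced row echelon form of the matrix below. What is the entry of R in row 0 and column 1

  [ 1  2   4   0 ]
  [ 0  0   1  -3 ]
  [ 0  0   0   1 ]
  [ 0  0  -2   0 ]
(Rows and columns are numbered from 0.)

R4 := R4 + 2·R2
R4 := R4 + 6·R3
R2 := R2 + 3·R3
R1 := R1 − 4·R2

2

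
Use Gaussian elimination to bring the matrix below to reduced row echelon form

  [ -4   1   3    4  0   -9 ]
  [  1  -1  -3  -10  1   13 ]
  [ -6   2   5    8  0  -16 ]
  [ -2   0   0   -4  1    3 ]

Multiply ρ1 by -1/4.
  [  1  -1/4  -3/4   -1  0  9/4 ]
  [  1    -1    -3  -10  1   13 ]
  [ -6     2     5    8  0  -16 ]
  [ -2     0     0   -4  1    3 ]
Subtract ρ1 from ρ2.
  [  1  -1/4  -3/4  -1  0   9/4 ]
  [  0  -3/4  -9/4  -9  1  43/4 ]
  [ -6     2     5   8  0   -16 ]
  [ -2     0     0  -4  1     3 ]
Add 6 times ρ1 to ρ3.
  [  1  -1/4  -3/4  -1  0   9/4 ]
  [  0  -3/4  -9/4  -9  1  43/4 ]
  [  0   1/2   1/2   2  0  -5/2 ]
  [ -2     0     0  -4  1     3 ]
Add 2 times ρ1 to ρ4.
  [ 1  -1/4  -3/4  -1  0   9/4 ]
  [ 0  -3/4  -9/4  -9  1  43/4 ]
  [ 0   1/2   1/2   2  0  -5/2 ]
  [ 0  -1/2  -3/2  -6  1  15/2 ]
Multiply ρ2 by -4/3.
  [ 1  -1/4  -3/4  -1     0    9/4 ]
  [ 0     1     3  12  -4/3  -43/3 ]
  [ 0   1/2   1/2   2     0   -5/2 ]
  [ 0  -1/2  -3/2  -6     1   15/2 ]
Subtract 1/2 times ρ2 from ρ3.
  [ 1  -1/4  -3/4  -1     0    9/4 ]
  [ 0     1     3  12  -4/3  -43/3 ]
  [ 0     0    -1  -4   2/3   14/3 ]
  [ 0  -1/2  -3/2  -6     1   15/2 ]
Add 1/2 times ρ2 to ρ4.
  [ 1  -1/4  -3/4  -1     0    9/4 ]
  [ 0     1     3  12  -4/3  -43/3 ]
  [ 0     0    -1  -4   2/3   14/3 ]
  [ 0     0     0   0   1/3    1/3 ]
Multiply ρ3 by -1.
  [ 1  -1/4  -3/4  -1     0    9/4 ]
  [ 0     1     3  12  -4/3  -43/3 ]
  [ 0     0     1   4  -2/3  -14/3 ]
  [ 0     0     0   0   1/3    1/3 ]
Multiply ρ4 by 3.
  [ 1  -1/4  -3/4  -1     0    9/4 ]
  [ 0     1     3  12  -4/3  -43/3 ]
  [ 0     0     1   4  -2/3  -14/3 ]
  [ 0     0     0   0     1      1 ]
Add 2/3 times ρ4 to ρ3.
  [ 1  -1/4  -3/4  -1     0    9/4 ]
  [ 0     1     3  12  -4/3  -43/3 ]
  [ 0     0     1   4     0     -4 ]
  [ 0     0     0   0     1      1 ]
Add 4/3 times ρ4 to ρ2.
  [ 1  -1/4  -3/4  -1  0  9/4 ]
  [ 0     1     3  12  0  -13 ]
  [ 0     0     1   4  0   -4 ]
  [ 0     0     0   0  1    1 ]
Subtract 3 times ρ3 from ρ2.
  [ 1  -1/4  -3/4  -1  0  9/4 ]
  [ 0     1     0   0  0   -1 ]
  [ 0     0     1   4  0   -4 ]
  [ 0     0     0   0  1    1 ]
Add 3/4 times ρ3 to ρ1.
  [ 1  -1/4  0  2  0  -3/4 ]
  [ 0     1  0  0  0    -1 ]
  [ 0     0  1  4  0    -4 ]
  [ 0     0  0  0  1     1 ]
Add 1/4 times ρ2 to ρ1.
  [ 1  0  0  2  0  -1 ]
  [ 0  1  0  0  0  -1 ]
  [ 0  0  1  4  0  -4 ]
  [ 0  0  0  0  1   1 ]

[[1, 0, 0, 2, 0, -1], [0, 1, 0, 0, 0, -1], [0, 0, 1, 4, 0, -4], [0, 0, 0, 0, 1, 1]]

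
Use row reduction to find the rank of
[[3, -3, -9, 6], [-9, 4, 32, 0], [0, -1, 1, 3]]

rank = 3

R1 -> 1/3·R1
  [  1  -1  -3  2 ]
  [ -9   4  32  0 ]
  [  0  -1   1  3 ]
R2 -> R2 + 9·R1
  [ 1  -1  -3   2 ]
  [ 0  -5   5  18 ]
  [ 0  -1   1   3 ]
R2 -> -1/5·R2
  [ 1  -1  -3      2 ]
  [ 0   1  -1  -18/5 ]
  [ 0  -1   1      3 ]
R3 -> R3 + R2
  [ 1  -1  -3      2 ]
  [ 0   1  -1  -18/5 ]
  [ 0   0   0   -3/5 ]
R3 -> -5/3·R3
  [ 1  -1  -3      2 ]
  [ 0   1  -1  -18/5 ]
  [ 0   0   0      1 ]
R2 -> R2 + 18/5·R3
  [ 1  -1  -3  2 ]
  [ 0   1  -1  0 ]
  [ 0   0   0  1 ]
R1 -> R1 − 2·R3
  [ 1  -1  -3  0 ]
  [ 0   1  -1  0 ]
  [ 0   0   0  1 ]
R1 -> R1 + R2
  [ 1  0  -4  0 ]
  [ 0  1  -1  0 ]
  [ 0  0   0  1 ]
The reduced form has 3 nonzero rows.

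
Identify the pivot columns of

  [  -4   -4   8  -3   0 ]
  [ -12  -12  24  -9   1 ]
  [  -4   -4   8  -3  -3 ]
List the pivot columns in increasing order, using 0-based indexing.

R1 := -1/4·R1
  [   1    1  -2  3/4   0 ]
  [ -12  -12  24   -9   1 ]
  [  -4   -4   8   -3  -3 ]
R2 := R2 + 12·R1
  [  1   1  -2  3/4   0 ]
  [  0   0   0    0   1 ]
  [ -4  -4   8   -3  -3 ]
R3 := R3 + 4·R1
  [ 1  1  -2  3/4   0 ]
  [ 0  0   0    0   1 ]
  [ 0  0   0    0  -3 ]
R3 := R3 + 3·R2
  [ 1  1  -2  3/4  0 ]
  [ 0  0   0    0  1 ]
  [ 0  0   0    0  0 ]
Pivot columns are the columns containing a leading 1.

0, 4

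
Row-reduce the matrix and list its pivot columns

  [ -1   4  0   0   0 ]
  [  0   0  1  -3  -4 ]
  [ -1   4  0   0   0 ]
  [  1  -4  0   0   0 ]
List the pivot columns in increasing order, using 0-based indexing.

R1 → -1·R1
R3 → R3 + R1
R4 → R4 − R1
Pivot columns are the columns containing a leading 1.

0, 2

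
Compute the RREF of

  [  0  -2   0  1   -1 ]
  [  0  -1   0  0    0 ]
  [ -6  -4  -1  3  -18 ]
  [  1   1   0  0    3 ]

R1 <=> R3
  [ -6  -4  -1  3  -18 ]
  [  0  -1   0  0    0 ]
  [  0  -2   0  1   -1 ]
  [  1   1   0  0    3 ]
R1 := -1/6·R1
  [ 1  2/3  1/6  -1/2   3 ]
  [ 0   -1    0     0   0 ]
  [ 0   -2    0     1  -1 ]
  [ 1    1    0     0   3 ]
R4 := R4 − R1
  [ 1  2/3   1/6  -1/2   3 ]
  [ 0   -1     0     0   0 ]
  [ 0   -2     0     1  -1 ]
  [ 0  1/3  -1/6   1/2   0 ]
R2 := -1·R2
  [ 1  2/3   1/6  -1/2   3 ]
  [ 0    1     0     0   0 ]
  [ 0   -2     0     1  -1 ]
  [ 0  1/3  -1/6   1/2   0 ]
R3 := R3 + 2·R2
  [ 1  2/3   1/6  -1/2   3 ]
  [ 0    1     0     0   0 ]
  [ 0    0     0     1  -1 ]
  [ 0  1/3  -1/6   1/2   0 ]
R4 := R4 − 1/3·R2
  [ 1  2/3   1/6  -1/2   3 ]
  [ 0    1     0     0   0 ]
  [ 0    0     0     1  -1 ]
  [ 0    0  -1/6   1/2   0 ]
R3 <=> R4
  [ 1  2/3   1/6  -1/2   3 ]
  [ 0    1     0     0   0 ]
  [ 0    0  -1/6   1/2   0 ]
  [ 0    0     0     1  -1 ]
R3 := -6·R3
  [ 1  2/3  1/6  -1/2   3 ]
  [ 0    1    0     0   0 ]
  [ 0    0    1    -3   0 ]
  [ 0    0    0     1  -1 ]
R3 := R3 + 3·R4
  [ 1  2/3  1/6  -1/2   3 ]
  [ 0    1    0     0   0 ]
  [ 0    0    1     0  -3 ]
  [ 0    0    0     1  -1 ]
R1 := R1 + 1/2·R4
  [ 1  2/3  1/6  0  5/2 ]
  [ 0    1    0  0    0 ]
  [ 0    0    1  0   -3 ]
  [ 0    0    0  1   -1 ]
R1 := R1 − 1/6·R3
  [ 1  2/3  0  0   3 ]
  [ 0    1  0  0   0 ]
  [ 0    0  1  0  -3 ]
  [ 0    0  0  1  -1 ]
R1 := R1 − 2/3·R2
  [ 1  0  0  0   3 ]
  [ 0  1  0  0   0 ]
  [ 0  0  1  0  -3 ]
  [ 0  0  0  1  -1 ]

[[1, 0, 0, 0, 3], [0, 1, 0, 0, 0], [0, 0, 1, 0, -3], [0, 0, 0, 1, -1]]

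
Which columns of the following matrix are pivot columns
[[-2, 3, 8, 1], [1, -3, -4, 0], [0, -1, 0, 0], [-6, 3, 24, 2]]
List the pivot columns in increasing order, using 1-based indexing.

1, 2, 4

R1 := -1/2·R1
  [  1  -3/2  -4  -1/2 ]
  [  1    -3  -4     0 ]
  [  0    -1   0     0 ]
  [ -6     3  24     2 ]
R2 := R2 − R1
  [  1  -3/2  -4  -1/2 ]
  [  0  -3/2   0   1/2 ]
  [  0    -1   0     0 ]
  [ -6     3  24     2 ]
R4 := R4 + 6·R1
  [ 1  -3/2  -4  -1/2 ]
  [ 0  -3/2   0   1/2 ]
  [ 0    -1   0     0 ]
  [ 0    -6   0    -1 ]
R2 := -2/3·R2
  [ 1  -3/2  -4  -1/2 ]
  [ 0     1   0  -1/3 ]
  [ 0    -1   0     0 ]
  [ 0    -6   0    -1 ]
R3 := R3 + R2
  [ 1  -3/2  -4  -1/2 ]
  [ 0     1   0  -1/3 ]
  [ 0     0   0  -1/3 ]
  [ 0    -6   0    -1 ]
R4 := R4 + 6·R2
  [ 1  -3/2  -4  -1/2 ]
  [ 0     1   0  -1/3 ]
  [ 0     0   0  -1/3 ]
  [ 0     0   0    -3 ]
R3 := -3·R3
  [ 1  -3/2  -4  -1/2 ]
  [ 0     1   0  -1/3 ]
  [ 0     0   0     1 ]
  [ 0     0   0    -3 ]
R4 := R4 + 3·R3
  [ 1  -3/2  -4  -1/2 ]
  [ 0     1   0  -1/3 ]
  [ 0     0   0     1 ]
  [ 0     0   0     0 ]
R2 := R2 + 1/3·R3
  [ 1  -3/2  -4  -1/2 ]
  [ 0     1   0     0 ]
  [ 0     0   0     1 ]
  [ 0     0   0     0 ]
R1 := R1 + 1/2·R3
  [ 1  -3/2  -4  0 ]
  [ 0     1   0  0 ]
  [ 0     0   0  1 ]
  [ 0     0   0  0 ]
R1 := R1 + 3/2·R2
  [ 1  0  -4  0 ]
  [ 0  1   0  0 ]
  [ 0  0   0  1 ]
  [ 0  0   0  0 ]
Pivot columns are the columns containing a leading 1.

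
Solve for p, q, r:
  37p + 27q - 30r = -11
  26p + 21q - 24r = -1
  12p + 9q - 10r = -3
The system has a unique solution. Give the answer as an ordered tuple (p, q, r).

(-2, -1, -3)

Form the augmented matrix and row-reduce:
  [ 37  27  -30  |  -11 ]
  [ 26  21  -24  |   -1 ]
  [ 12   9  -10  |   -3 ]
R1 -> 1/37·R1
  [  1  27/37  -30/37  |  -11/37 ]
  [ 26     21     -24  |      -1 ]
  [ 12      9     -10  |      -3 ]
R2 -> R2 − 26·R1
  [  1  27/37   -30/37  |  -11/37 ]
  [  0  75/37  -108/37  |  249/37 ]
  [ 12      9      -10  |      -3 ]
R3 -> R3 − 12·R1
  [ 1  27/37   -30/37  |  -11/37 ]
  [ 0  75/37  -108/37  |  249/37 ]
  [ 0   9/37   -10/37  |   21/37 ]
R2 -> 37/75·R2
  [ 1  27/37  -30/37  |  -11/37 ]
  [ 0      1  -36/25  |   83/25 ]
  [ 0   9/37  -10/37  |   21/37 ]
R3 -> R3 − 9/37·R2
  [ 1  27/37  -30/37  |  -11/37 ]
  [ 0      1  -36/25  |   83/25 ]
  [ 0      0    2/25  |   -6/25 ]
R3 -> 25/2·R3
  [ 1  27/37  -30/37  |  -11/37 ]
  [ 0      1  -36/25  |   83/25 ]
  [ 0      0       1  |      -3 ]
R2 -> R2 + 36/25·R3
  [ 1  27/37  -30/37  |  -11/37 ]
  [ 0      1       0  |      -1 ]
  [ 0      0       1  |      -3 ]
R1 -> R1 + 30/37·R3
  [ 1  27/37  0  |  -101/37 ]
  [ 0      1  0  |       -1 ]
  [ 0      0  1  |       -3 ]
R1 -> R1 − 27/37·R2
  [ 1  0  0  |  -2 ]
  [ 0  1  0  |  -1 ]
  [ 0  0  1  |  -3 ]
Reading off the last column: p = -2, q = -1, r = -3.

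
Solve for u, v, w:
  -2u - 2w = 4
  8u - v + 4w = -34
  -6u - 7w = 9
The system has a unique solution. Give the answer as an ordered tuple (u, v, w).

Form the augmented matrix and row-reduce:
  [ -2   0  -2  |    4 ]
  [  8  -1   4  |  -34 ]
  [ -6   0  -7  |    9 ]
R1 := -1/2·R1
  [  1   0   1  |   -2 ]
  [  8  -1   4  |  -34 ]
  [ -6   0  -7  |    9 ]
R2 := R2 − 8·R1
  [  1   0   1  |   -2 ]
  [  0  -1  -4  |  -18 ]
  [ -6   0  -7  |    9 ]
R3 := R3 + 6·R1
  [ 1   0   1  |   -2 ]
  [ 0  -1  -4  |  -18 ]
  [ 0   0  -1  |   -3 ]
R2 := -1·R2
  [ 1  0   1  |  -2 ]
  [ 0  1   4  |  18 ]
  [ 0  0  -1  |  -3 ]
R3 := -1·R3
  [ 1  0  1  |  -2 ]
  [ 0  1  4  |  18 ]
  [ 0  0  1  |   3 ]
R2 := R2 − 4·R3
  [ 1  0  1  |  -2 ]
  [ 0  1  0  |   6 ]
  [ 0  0  1  |   3 ]
R1 := R1 − R3
  [ 1  0  0  |  -5 ]
  [ 0  1  0  |   6 ]
  [ 0  0  1  |   3 ]
Reading off the last column: u = -5, v = 6, w = 3.

(-5, 6, 3)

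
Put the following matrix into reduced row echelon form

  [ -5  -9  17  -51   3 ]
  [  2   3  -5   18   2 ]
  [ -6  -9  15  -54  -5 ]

r1 → -1/5·r1
  [  1  9/5  -17/5  51/5  -3/5 ]
  [  2    3     -5    18     2 ]
  [ -6   -9     15   -54    -5 ]
r2 → r2 − 2·r1
  [  1   9/5  -17/5   51/5  -3/5 ]
  [  0  -3/5    9/5  -12/5  16/5 ]
  [ -6    -9     15    -54    -5 ]
r3 → r3 + 6·r1
  [ 1   9/5  -17/5   51/5   -3/5 ]
  [ 0  -3/5    9/5  -12/5   16/5 ]
  [ 0   9/5  -27/5   36/5  -43/5 ]
r2 → -5/3·r2
  [ 1  9/5  -17/5  51/5   -3/5 ]
  [ 0    1     -3     4  -16/3 ]
  [ 0  9/5  -27/5  36/5  -43/5 ]
r3 → r3 − 9/5·r2
  [ 1  9/5  -17/5  51/5   -3/5 ]
  [ 0    1     -3     4  -16/3 ]
  [ 0    0      0     0      1 ]
r2 → r2 + 16/3·r3
  [ 1  9/5  -17/5  51/5  -3/5 ]
  [ 0    1     -3     4     0 ]
  [ 0    0      0     0     1 ]
r1 → r1 + 3/5·r3
  [ 1  9/5  -17/5  51/5  0 ]
  [ 0    1     -3     4  0 ]
  [ 0    0      0     0  1 ]
r1 → r1 − 9/5·r2
  [ 1  0   2  3  0 ]
  [ 0  1  -3  4  0 ]
  [ 0  0   0  0  1 ]

[[1, 0, 2, 3, 0], [0, 1, -3, 4, 0], [0, 0, 0, 0, 1]]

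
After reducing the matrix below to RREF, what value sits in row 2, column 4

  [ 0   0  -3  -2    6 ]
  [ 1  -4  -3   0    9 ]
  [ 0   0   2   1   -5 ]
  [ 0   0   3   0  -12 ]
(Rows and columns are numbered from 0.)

R1 <-> R2
  [ 1  -4  -3   0    9 ]
  [ 0   0  -3  -2    6 ]
  [ 0   0   2   1   -5 ]
  [ 0   0   3   0  -12 ]
R2 := -1/3·R2
  [ 1  -4  -3    0    9 ]
  [ 0   0   1  2/3   -2 ]
  [ 0   0   2    1   -5 ]
  [ 0   0   3    0  -12 ]
R3 := R3 − 2·R2
  [ 1  -4  -3     0    9 ]
  [ 0   0   1   2/3   -2 ]
  [ 0   0   0  -1/3   -1 ]
  [ 0   0   3     0  -12 ]
R4 := R4 − 3·R2
  [ 1  -4  -3     0   9 ]
  [ 0   0   1   2/3  -2 ]
  [ 0   0   0  -1/3  -1 ]
  [ 0   0   0    -2  -6 ]
R3 := -3·R3
  [ 1  -4  -3    0   9 ]
  [ 0   0   1  2/3  -2 ]
  [ 0   0   0    1   3 ]
  [ 0   0   0   -2  -6 ]
R4 := R4 + 2·R3
  [ 1  -4  -3    0   9 ]
  [ 0   0   1  2/3  -2 ]
  [ 0   0   0    1   3 ]
  [ 0   0   0    0   0 ]
R2 := R2 − 2/3·R3
  [ 1  -4  -3  0   9 ]
  [ 0   0   1  0  -4 ]
  [ 0   0   0  1   3 ]
  [ 0   0   0  0   0 ]
R1 := R1 + 3·R2
  [ 1  -4  0  0  -3 ]
  [ 0   0  1  0  -4 ]
  [ 0   0  0  1   3 ]
  [ 0   0  0  0   0 ]

3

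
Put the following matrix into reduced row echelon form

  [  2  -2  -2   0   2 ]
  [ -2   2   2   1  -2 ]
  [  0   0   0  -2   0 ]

R1 → 1/2·R1
  [  1  -1  -1   0   1 ]
  [ -2   2   2   1  -2 ]
  [  0   0   0  -2   0 ]
R2 → R2 + 2·R1
  [ 1  -1  -1   0  1 ]
  [ 0   0   0   1  0 ]
  [ 0   0   0  -2  0 ]
R3 → R3 + 2·R2
  [ 1  -1  -1  0  1 ]
  [ 0   0   0  1  0 ]
  [ 0   0   0  0  0 ]

[[1, -1, -1, 0, 1], [0, 0, 0, 1, 0], [0, 0, 0, 0, 0]]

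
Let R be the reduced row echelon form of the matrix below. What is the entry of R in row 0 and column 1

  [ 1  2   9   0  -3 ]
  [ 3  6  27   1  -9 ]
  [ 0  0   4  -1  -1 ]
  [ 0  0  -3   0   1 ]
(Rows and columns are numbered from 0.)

r2 := r2 − 3·r1
r2 <=> r3
r2 := 1/4·r2
r4 := r4 + 3·r2
r4 := r4 + 3/4·r3
r4 := 4·r4
r2 := r2 + 1/4·r4
r1 := r1 + 3·r4
r2 := r2 + 1/4·r3
r1 := r1 − 9·r2

2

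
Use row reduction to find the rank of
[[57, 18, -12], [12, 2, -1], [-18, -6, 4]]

rank = 3

R1 → 1/57·R1
  [   1  6/19  -4/19 ]
  [  12     2     -1 ]
  [ -18    -6      4 ]
R2 → R2 − 12·R1
  [   1    6/19  -4/19 ]
  [   0  -34/19  29/19 ]
  [ -18      -6      4 ]
R3 → R3 + 18·R1
  [ 1    6/19  -4/19 ]
  [ 0  -34/19  29/19 ]
  [ 0   -6/19   4/19 ]
R2 → -19/34·R2
  [ 1   6/19   -4/19 ]
  [ 0      1  -29/34 ]
  [ 0  -6/19    4/19 ]
R3 → R3 + 6/19·R2
  [ 1  6/19   -4/19 ]
  [ 0     1  -29/34 ]
  [ 0     0   -1/17 ]
R3 → -17·R3
  [ 1  6/19   -4/19 ]
  [ 0     1  -29/34 ]
  [ 0     0       1 ]
R2 → R2 + 29/34·R3
  [ 1  6/19  -4/19 ]
  [ 0     1      0 ]
  [ 0     0      1 ]
R1 → R1 + 4/19·R3
  [ 1  6/19  0 ]
  [ 0     1  0 ]
  [ 0     0  1 ]
R1 → R1 − 6/19·R2
  [ 1  0  0 ]
  [ 0  1  0 ]
  [ 0  0  1 ]
The reduced form has 3 nonzero rows.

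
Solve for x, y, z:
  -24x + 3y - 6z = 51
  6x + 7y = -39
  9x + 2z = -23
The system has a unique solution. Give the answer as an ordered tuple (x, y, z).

(-3, -3, 2)

Form the augmented matrix and row-reduce:
  [ -24  3  -6  |   51 ]
  [   6  7   0  |  -39 ]
  [   9  0   2  |  -23 ]
R1 ← -1/24·R1
  [ 1  -1/8  1/4  |  -17/8 ]
  [ 6     7    0  |    -39 ]
  [ 9     0    2  |    -23 ]
R2 ← R2 − 6·R1
  [ 1  -1/8   1/4  |   -17/8 ]
  [ 0  31/4  -3/2  |  -105/4 ]
  [ 9     0     2  |     -23 ]
R3 ← R3 − 9·R1
  [ 1  -1/8   1/4  |   -17/8 ]
  [ 0  31/4  -3/2  |  -105/4 ]
  [ 0   9/8  -1/4  |   -31/8 ]
R2 ← 4/31·R2
  [ 1  -1/8    1/4  |    -17/8 ]
  [ 0     1  -6/31  |  -105/31 ]
  [ 0   9/8   -1/4  |    -31/8 ]
R3 ← R3 − 9/8·R2
  [ 1  -1/8    1/4  |    -17/8 ]
  [ 0     1  -6/31  |  -105/31 ]
  [ 0     0  -1/31  |    -2/31 ]
R3 ← -31·R3
  [ 1  -1/8    1/4  |    -17/8 ]
  [ 0     1  -6/31  |  -105/31 ]
  [ 0     0      1  |        2 ]
R2 ← R2 + 6/31·R3
  [ 1  -1/8  1/4  |  -17/8 ]
  [ 0     1    0  |     -3 ]
  [ 0     0    1  |      2 ]
R1 ← R1 − 1/4·R3
  [ 1  -1/8  0  |  -21/8 ]
  [ 0     1  0  |     -3 ]
  [ 0     0  1  |      2 ]
R1 ← R1 + 1/8·R2
  [ 1  0  0  |  -3 ]
  [ 0  1  0  |  -3 ]
  [ 0  0  1  |   2 ]
Reading off the last column: x = -3, y = -3, z = 2.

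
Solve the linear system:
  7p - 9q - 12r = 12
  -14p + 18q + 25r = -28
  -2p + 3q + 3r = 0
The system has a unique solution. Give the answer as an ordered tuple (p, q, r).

(0, 4, -4)

Form the augmented matrix and row-reduce:
  [   7  -9  -12  |   12 ]
  [ -14  18   25  |  -28 ]
  [  -2   3    3  |    0 ]
r1 → 1/7·r1
  [   1  -9/7  -12/7  |  12/7 ]
  [ -14    18     25  |   -28 ]
  [  -2     3      3  |     0 ]
r2 → r2 + 14·r1
  [  1  -9/7  -12/7  |  12/7 ]
  [  0     0      1  |    -4 ]
  [ -2     3      3  |     0 ]
r3 → r3 + 2·r1
  [ 1  -9/7  -12/7  |  12/7 ]
  [ 0     0      1  |    -4 ]
  [ 0   3/7   -3/7  |  24/7 ]
r2 <=> r3
  [ 1  -9/7  -12/7  |  12/7 ]
  [ 0   3/7   -3/7  |  24/7 ]
  [ 0     0      1  |    -4 ]
r2 → 7/3·r2
  [ 1  -9/7  -12/7  |  12/7 ]
  [ 0     1     -1  |     8 ]
  [ 0     0      1  |    -4 ]
r2 → r2 + r3
  [ 1  -9/7  -12/7  |  12/7 ]
  [ 0     1      0  |     4 ]
  [ 0     0      1  |    -4 ]
r1 → r1 + 12/7·r3
  [ 1  -9/7  0  |  -36/7 ]
  [ 0     1  0  |      4 ]
  [ 0     0  1  |     -4 ]
r1 → r1 + 9/7·r2
  [ 1  0  0  |   0 ]
  [ 0  1  0  |   4 ]
  [ 0  0  1  |  -4 ]
Reading off the last column: p = 0, q = 4, r = -4.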